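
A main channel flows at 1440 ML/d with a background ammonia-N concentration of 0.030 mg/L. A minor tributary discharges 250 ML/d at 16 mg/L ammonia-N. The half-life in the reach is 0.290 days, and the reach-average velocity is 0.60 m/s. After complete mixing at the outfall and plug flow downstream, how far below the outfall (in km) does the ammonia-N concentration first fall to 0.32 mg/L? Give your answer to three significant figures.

43.6 km

After mixing, C = (1440·0.03000 + 250.0·16.00) / 1690 = 4043/1690 = 2.392 mg/L.
Half-life 0.290 d → k = ln 2 / 0.290 = 2.390 d⁻¹.
Set 2.392·exp(−k·t) = 0.32 → t = ln(2.392/0.32)/k = 72720 s = 20.20 h.
Distance = v·t = 0.60·72720 = 43630 m = 43.63 km.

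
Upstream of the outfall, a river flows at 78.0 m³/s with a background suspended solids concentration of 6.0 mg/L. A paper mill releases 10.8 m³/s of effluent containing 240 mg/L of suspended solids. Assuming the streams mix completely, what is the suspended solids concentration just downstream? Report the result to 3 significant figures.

34.5 mg/L

Mixed concentration C = ΣQC/ΣQ = (78.00·6.000 + 10.80·240.0) / 88.80 = 3060/88.80 = 34.46 mg/L.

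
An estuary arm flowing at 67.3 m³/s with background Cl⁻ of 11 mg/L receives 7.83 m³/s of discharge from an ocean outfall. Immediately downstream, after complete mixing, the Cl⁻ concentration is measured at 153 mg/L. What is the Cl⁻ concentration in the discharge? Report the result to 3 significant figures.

Mass balance: 67.30·11.00 + 7.830·Cₑ = 75.13·153.0
→ Cₑ = (75.13·153.0 − 67.30·11.00) / 7.830 = 1374 mg/L.

1370 mg/L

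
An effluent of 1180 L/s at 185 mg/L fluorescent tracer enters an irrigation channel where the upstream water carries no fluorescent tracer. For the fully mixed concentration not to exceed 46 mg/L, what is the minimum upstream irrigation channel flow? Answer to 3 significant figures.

Set C_mix = 46: (Q·0 + 1180·185.0) / (Q + 1180) = 46
→ Q = 1180·(185.0 − 46)/(46 − 0) = 3566 L/s.

3570 L/s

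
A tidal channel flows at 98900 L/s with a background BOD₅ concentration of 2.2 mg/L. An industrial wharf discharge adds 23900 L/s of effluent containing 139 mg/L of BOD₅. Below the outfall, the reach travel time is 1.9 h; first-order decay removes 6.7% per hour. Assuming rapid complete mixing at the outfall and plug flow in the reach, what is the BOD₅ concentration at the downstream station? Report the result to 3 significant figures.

Mass balance: C = (98900·2.200 + 23900·139.0) / 122800 = 3540000/122800 = 28.82 mg/L.
6.7%/h lost → k = −ln(1 − 0.067) = 0.06935 h⁻¹.
Applying C = C₀e^(−kt): 28.82 × 0.8765 = 25.27 mg/L.

25.3 mg/L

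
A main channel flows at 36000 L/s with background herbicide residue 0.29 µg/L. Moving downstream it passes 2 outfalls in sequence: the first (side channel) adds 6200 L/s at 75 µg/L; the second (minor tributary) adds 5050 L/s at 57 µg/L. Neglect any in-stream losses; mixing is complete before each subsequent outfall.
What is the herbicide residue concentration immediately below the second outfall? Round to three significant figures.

16.2 µg/L

Below outfall 1: Q → 42200 L/s, C = (36000·0.2900 + 6200·75.00)/42200 = 11.27 µg/L.
Below outfall 2: Q → 47250 L/s, C = (42200·11.27 + 5050·57.00)/47250 = 16.15 µg/L.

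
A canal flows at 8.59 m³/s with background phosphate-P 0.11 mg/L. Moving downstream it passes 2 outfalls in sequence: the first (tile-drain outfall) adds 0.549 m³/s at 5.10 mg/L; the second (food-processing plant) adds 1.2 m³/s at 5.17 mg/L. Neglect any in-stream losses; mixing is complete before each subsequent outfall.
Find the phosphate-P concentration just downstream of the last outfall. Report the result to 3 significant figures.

After outfall 1: Q = 8.590 + 0.5490 = 9.139 m³/s; C = (8.590·0.1100 + 0.5490·5.100)/9.139 = 0.4098 mg/L.
After outfall 2: Q = 9.139 + 1.200 = 10.34 m³/s; C = (9.139·0.4098 + 1.200·5.170)/10.34 = 0.9623 mg/L.

0.962 mg/L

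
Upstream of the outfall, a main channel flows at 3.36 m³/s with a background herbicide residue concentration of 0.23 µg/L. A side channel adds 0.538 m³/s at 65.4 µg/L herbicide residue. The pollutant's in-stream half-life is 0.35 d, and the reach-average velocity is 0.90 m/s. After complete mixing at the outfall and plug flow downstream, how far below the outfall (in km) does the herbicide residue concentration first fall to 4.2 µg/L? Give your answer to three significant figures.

Flow-weighted average: C = (3.360·0.2300 + 0.5380·65.40) / 3.898 = 35.96/3.898 = 9.225 µg/L.
Half-life 0.35 d → k = ln 2 / 0.35 = 1.980 d⁻¹.
Set 9.225·exp(−k·t) = 4.2 → t = ln(9.225/4.2)/k = 34330 s = 9.535 h.
Distance = v·t = 0.90·34330 = 30890 m = 30.89 km.

30.9 km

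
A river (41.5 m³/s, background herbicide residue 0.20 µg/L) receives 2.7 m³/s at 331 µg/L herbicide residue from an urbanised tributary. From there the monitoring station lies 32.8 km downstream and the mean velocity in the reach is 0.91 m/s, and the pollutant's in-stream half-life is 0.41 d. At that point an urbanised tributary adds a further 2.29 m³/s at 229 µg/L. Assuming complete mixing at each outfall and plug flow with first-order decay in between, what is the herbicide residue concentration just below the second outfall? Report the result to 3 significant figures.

20.9 µg/L

Mass balance: C = (41.50·0.2000 + 2.700·331.0) / 44.20 = 902.0/44.20 = 20.41 µg/L; combined flow 44.20 m³/s.
Travel time t = 32.8·1000 / 0.91 = 36040 s = 10.01 h.
Half-life 0.41 d → k = ln 2 / 0.41 = 1.691 d⁻¹.
Decay over the reach: 20.41·exp(−kt) = 20.41·0.4940 = 10.08 µg/L.
At the second outfall, C = (44.20·10.08 + 2.290·229.0) / (44.20 + 2.290) = 20.86 µg/L.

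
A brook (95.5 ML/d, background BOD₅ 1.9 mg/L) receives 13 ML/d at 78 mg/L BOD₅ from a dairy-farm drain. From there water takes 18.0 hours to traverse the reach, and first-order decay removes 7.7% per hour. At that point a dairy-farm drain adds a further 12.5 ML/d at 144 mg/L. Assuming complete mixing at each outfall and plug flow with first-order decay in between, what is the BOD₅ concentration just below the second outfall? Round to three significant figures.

Mixed concentration C = ΣQC/ΣQ = (95.50·1.900 + 13.00·78.00) / 108.5 = 1195/108.5 = 11.02 mg/L; combined flow 108.5 ML/d.
7.7%/h lost → k = −ln(1 − 0.077) = 0.08013 h⁻¹.
Decay over the reach: 11.02·exp(−kt) = 11.02·0.2364 = 2.605 mg/L.
Second outfall: C = (108.5·2.605 + 12.50·144.0)/121.0 = 17.21 mg/L.

17.2 mg/L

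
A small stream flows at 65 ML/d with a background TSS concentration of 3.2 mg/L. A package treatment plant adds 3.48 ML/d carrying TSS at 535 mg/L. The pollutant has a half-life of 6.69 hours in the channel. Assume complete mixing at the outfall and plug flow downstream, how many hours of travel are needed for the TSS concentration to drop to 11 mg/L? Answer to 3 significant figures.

Mixed concentration C = ΣQC/ΣQ = (65.00·3.200 + 3.480·535.0) / 68.48 = 2070/68.48 = 30.22 mg/L.
Half-life 6.69 h → k = ln 2 / 6.69 = 0.1036 h⁻¹ = 2.487 d⁻¹.
30.22·exp(−k·t) = 11 → t = ln(30.22/11)/k = 35120 s = 9.756 h.

9.76 h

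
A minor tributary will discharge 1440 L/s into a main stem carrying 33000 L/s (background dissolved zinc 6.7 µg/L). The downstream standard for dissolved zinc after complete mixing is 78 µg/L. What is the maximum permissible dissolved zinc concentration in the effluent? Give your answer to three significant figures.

At the limit, (Qr·Cr + Qe·Cₑ)/(Qr + Qe) = 78:
Cₑ = (34440·78 − 33000·6.700) / 1440 = 1712 µg/L.

1710 µg/L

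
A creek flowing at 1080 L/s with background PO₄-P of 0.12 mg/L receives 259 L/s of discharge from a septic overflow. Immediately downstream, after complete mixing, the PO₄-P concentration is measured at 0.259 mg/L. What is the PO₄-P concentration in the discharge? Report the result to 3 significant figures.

Mass balance: 1080·0.1200 + 259.0·Cₑ = 1339·0.2590
→ Cₑ = (1339·0.2590 − 1080·0.1200) / 259.0 = 0.8386 mg/L.

0.839 mg/L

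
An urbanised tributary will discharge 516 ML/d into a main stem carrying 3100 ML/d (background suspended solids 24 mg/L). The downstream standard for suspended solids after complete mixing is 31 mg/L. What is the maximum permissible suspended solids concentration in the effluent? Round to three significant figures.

At the limit, (Qr·Cr + Qe·Cₑ)/(Qr + Qe) = 31:
Cₑ = (3616·31 − 3100·24.00) / 516.0 = 73.05 mg/L.

73.1 mg/L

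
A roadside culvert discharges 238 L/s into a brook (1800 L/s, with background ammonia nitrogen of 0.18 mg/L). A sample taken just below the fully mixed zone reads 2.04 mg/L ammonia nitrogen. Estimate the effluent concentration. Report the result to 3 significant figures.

16.1 mg/L

Mass balance: 1800·0.1800 + 238.0·Cₑ = 2038·2.040
→ Cₑ = (2038·2.040 − 1800·0.1800) / 238.0 = 16.11 mg/L.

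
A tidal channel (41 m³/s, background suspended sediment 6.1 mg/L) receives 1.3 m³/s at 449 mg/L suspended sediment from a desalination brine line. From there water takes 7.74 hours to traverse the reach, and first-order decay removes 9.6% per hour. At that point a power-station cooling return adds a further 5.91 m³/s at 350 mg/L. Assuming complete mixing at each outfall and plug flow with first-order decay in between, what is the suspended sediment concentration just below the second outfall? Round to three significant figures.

50.8 mg/L

Mass balance: C = (41.00·6.100 + 1.300·449.0) / 42.30 = 833.8/42.30 = 19.71 mg/L; combined flow 42.30 m³/s.
9.6%/h lost → k = −ln(1 − 0.096) = 0.1009 h⁻¹.
Applying C = C₀e^(−kt): 19.71 × 0.4579 = 9.025 mg/L.
At the second outfall, C = (42.30·9.025 + 5.910·350.0) / (42.30 + 5.910) = 50.83 mg/L.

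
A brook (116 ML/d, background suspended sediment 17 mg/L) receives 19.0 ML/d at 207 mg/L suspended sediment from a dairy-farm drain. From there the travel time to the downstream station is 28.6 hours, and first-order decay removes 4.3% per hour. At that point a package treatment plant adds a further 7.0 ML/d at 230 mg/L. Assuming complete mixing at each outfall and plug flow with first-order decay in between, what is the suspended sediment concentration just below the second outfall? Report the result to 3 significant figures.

Conservation of mass: C = (116.0·17.00 + 19.00·207.0) / 135.0 = 5905/135.0 = 43.74 mg/L; combined flow 135.0 ML/d.
4.3%/h lost → k = −ln(1 − 0.043) = 0.04395 h⁻¹.
First-order decay: C = 43.74·exp(−k·t) = 43.74·0.2845 = 12.44 mg/L.
Second outfall: C = (135.0·12.44 + 7.000·230.0)/142.0 = 23.17 mg/L.

23.2 mg/L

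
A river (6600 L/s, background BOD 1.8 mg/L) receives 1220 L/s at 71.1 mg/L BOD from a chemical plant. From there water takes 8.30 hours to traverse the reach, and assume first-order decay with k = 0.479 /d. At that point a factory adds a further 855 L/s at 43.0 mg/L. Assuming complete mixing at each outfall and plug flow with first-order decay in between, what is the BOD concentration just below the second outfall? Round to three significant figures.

13.9 mg/L

Flow-weighted average: C = (6600·1.800 + 1220·71.10) / 7820 = 98620/7820 = 12.61 mg/L; combined flow 7820 L/s.
Decay over the reach: 12.61·exp(−kt) = 12.61·0.8473 = 10.69 mg/L.
At the second outfall, C = (7820·10.69 + 855.0·43.00) / (7820 + 855.0) = 13.87 mg/L.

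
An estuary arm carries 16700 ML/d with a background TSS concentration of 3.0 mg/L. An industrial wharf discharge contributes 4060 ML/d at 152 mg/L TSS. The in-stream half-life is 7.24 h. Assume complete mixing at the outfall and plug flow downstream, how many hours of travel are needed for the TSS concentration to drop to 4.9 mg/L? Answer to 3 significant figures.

Conservation of mass: C = (16700·3.000 + 4060·152.0) / 20760 = 667200/20760 = 32.14 mg/L.
Half-life 7.24 h → k = ln 2 / 7.24 = 0.09574 h⁻¹ = 2.298 d⁻¹.
32.14·exp(−k·t) = 4.9 → t = ln(32.14/4.9)/k = 70720 s = 19.65 h.

19.6 h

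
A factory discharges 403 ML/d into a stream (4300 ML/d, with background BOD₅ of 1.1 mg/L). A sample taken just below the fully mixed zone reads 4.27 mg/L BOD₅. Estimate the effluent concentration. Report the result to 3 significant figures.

38.1 mg/L

Mass balance: 4300·1.100 + 403.0·Cₑ = 4703·4.270
→ Cₑ = (4703·4.270 − 4300·1.100) / 403.0 = 38.09 mg/L.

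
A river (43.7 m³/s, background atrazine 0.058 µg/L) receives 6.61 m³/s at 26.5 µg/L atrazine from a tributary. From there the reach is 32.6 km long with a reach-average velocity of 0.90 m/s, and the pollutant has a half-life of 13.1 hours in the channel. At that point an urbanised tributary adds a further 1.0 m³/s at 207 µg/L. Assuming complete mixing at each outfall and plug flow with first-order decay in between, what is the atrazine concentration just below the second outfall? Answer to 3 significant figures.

Conservation of mass: C = (43.70·0.05800 + 6.610·26.50) / 50.31 = 177.7/50.31 = 3.532 µg/L; combined flow 50.31 m³/s.
Travel time t = 32.6·1000 / 0.90 = 36220 s = 10.06 h.
Half-life 13.1 h → k = ln 2 / 13.1 = 0.05291 h⁻¹ = 1.270 d⁻¹.
Applying C = C₀e^(−kt): 3.532 × 0.5872 = 2.074 µg/L.
Second outfall: C = (50.31·2.074 + 1.000·207.0)/51.31 = 6.068 µg/L.

6.07 µg/L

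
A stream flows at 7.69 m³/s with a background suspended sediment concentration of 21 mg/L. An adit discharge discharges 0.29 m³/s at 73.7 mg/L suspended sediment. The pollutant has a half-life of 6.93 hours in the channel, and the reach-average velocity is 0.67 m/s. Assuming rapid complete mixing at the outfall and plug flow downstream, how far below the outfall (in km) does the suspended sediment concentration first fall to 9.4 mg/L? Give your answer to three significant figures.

21.5 km

Conservation of mass: C = (7.690·21.00 + 0.2900·73.70) / 7.980 = 182.9/7.980 = 22.92 mg/L.
Half-life 6.93 h → k = ln 2 / 6.93 = 0.1000 h⁻¹ = 2.401 d⁻¹.
Set 22.92·exp(−k·t) = 9.4 → t = ln(22.92/9.4)/k = 32070 s = 8.909 h.
Distance = v·t = 0.67·32070 = 21490 m = 21.49 km.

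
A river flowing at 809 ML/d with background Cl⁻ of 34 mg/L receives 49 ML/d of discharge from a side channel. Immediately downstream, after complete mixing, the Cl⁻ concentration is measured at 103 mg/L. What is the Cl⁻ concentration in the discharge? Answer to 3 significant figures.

Mass balance: 809.0·34.00 + 49.00·Cₑ = 858.0·103.0
→ Cₑ = (858.0·103.0 − 809.0·34.00) / 49.00 = 1242 mg/L.

1240 mg/L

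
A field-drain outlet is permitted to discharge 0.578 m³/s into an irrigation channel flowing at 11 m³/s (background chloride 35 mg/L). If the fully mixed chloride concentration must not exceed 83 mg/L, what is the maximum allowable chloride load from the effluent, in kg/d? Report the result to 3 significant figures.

49800 kg/d

Mass balance at the limit: 11.00·35.00 + 0.5780·Cₑ = 11.58·83 → Cₑ = 996.5 mg/L.
Load = 0.5780 m³/s × 996.5 g/m³ × 86 400 s/d = 49760 kg/d.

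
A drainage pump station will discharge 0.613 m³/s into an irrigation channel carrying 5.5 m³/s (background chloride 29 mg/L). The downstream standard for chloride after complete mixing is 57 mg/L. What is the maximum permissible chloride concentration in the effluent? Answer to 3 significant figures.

At the limit, (Qr·Cr + Qe·Cₑ)/(Qr + Qe) = 57:
Cₑ = (6.113·57 − 5.500·29.00) / 0.6130 = 308.2 mg/L.

308 mg/L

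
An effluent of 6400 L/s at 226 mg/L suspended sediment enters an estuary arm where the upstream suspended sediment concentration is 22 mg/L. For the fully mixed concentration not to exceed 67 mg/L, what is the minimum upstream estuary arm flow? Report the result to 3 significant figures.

22600 L/s

Set C_mix = 67: (Q·22.00 + 6400·226.0) / (Q + 6400) = 67
→ Q = 6400·(226.0 − 67)/(67 − 22.00) = 22610 L/s.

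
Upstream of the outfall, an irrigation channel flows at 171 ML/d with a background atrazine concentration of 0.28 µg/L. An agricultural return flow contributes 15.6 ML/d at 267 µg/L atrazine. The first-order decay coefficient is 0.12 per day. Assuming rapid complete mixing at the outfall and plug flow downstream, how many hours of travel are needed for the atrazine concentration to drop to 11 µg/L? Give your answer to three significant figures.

Mass balance: C = (171.0·0.2800 + 15.60·267.0) / 186.6 = 4213/186.6 = 22.58 µg/L.
22.58·exp(−k·t) = 11 → t = ln(22.58/11)/k = 517700 s = 143.8 h.

144 h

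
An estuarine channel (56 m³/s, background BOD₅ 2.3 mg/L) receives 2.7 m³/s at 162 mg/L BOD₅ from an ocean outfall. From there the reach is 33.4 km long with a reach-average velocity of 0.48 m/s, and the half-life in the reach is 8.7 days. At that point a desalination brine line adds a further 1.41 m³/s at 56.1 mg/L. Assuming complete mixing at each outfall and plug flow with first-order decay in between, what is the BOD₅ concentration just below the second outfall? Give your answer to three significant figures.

Mass balance: C = (56.00·2.300 + 2.700·162.0) / 58.70 = 566.2/58.70 = 9.646 mg/L; combined flow 58.70 m³/s.
Travel time t = 33.4·1000 / 0.48 = 69580 s = 19.33 h.
Half-life 8.7 d → k = ln 2 / 8.7 = 0.07967 d⁻¹.
After decay, C = 9.646 × e^(−kt) = 9.646 × 0.9379 = 9.046 mg/L.
At the second outfall, C = (58.70·9.046 + 1.410·56.10) / (58.70 + 1.410) = 10.15 mg/L.

10.1 mg/L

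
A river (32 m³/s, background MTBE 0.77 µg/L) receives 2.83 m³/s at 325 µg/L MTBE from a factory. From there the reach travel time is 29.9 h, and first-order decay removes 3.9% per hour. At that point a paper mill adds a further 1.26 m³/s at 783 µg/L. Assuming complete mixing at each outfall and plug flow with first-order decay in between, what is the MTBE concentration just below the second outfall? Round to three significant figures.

35.3 µg/L

Conservation of mass: C = (32.00·0.7700 + 2.830·325.0) / 34.83 = 944.4/34.83 = 27.11 µg/L; combined flow 34.83 m³/s.
3.9%/h lost → k = −ln(1 − 0.039) = 0.03978 h⁻¹.
Decay over the reach: 27.11·exp(−kt) = 27.11·0.3044 = 8.253 µg/L.
At the second outfall, C = (34.83·8.253 + 1.260·783.0) / (34.83 + 1.260) = 35.30 µg/L.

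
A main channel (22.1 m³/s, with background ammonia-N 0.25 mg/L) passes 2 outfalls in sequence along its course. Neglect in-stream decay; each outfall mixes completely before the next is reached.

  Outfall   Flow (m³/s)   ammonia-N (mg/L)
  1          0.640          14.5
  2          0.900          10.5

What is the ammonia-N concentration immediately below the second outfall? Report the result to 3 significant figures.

Below outfall 1: Q → 22.74 m³/s, C = (22.10·0.2500 + 0.6400·14.50)/22.74 = 0.6511 mg/L.
Below outfall 2: Q → 23.64 m³/s, C = (22.74·0.6511 + 0.9000·10.50)/23.64 = 1.026 mg/L.

1.03 mg/L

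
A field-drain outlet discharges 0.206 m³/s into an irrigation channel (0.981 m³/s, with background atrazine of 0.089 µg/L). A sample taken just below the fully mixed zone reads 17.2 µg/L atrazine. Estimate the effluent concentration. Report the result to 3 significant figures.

Mass balance: 0.9810·0.08900 + 0.2060·Cₑ = 1.187·17.20
→ Cₑ = (1.187·17.20 − 0.9810·0.08900) / 0.2060 = 98.68 µg/L.

98.7 µg/L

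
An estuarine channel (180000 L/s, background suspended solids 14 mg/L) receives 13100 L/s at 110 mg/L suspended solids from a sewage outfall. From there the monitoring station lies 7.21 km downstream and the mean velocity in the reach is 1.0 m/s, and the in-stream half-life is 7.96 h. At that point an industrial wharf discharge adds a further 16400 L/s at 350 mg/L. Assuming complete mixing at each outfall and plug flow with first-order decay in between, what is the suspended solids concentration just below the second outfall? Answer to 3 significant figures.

Mass balance: C = (180000·14.00 + 13100·110.0) / 193100 = 3961000/193100 = 20.51 mg/L; combined flow 193100 L/s.
Travel time t = 7.21·1000 / 1.0 = 7210 s = 2.003 h.
Half-life 7.96 h → k = ln 2 / 7.96 = 0.08708 h⁻¹ = 2.090 d⁻¹.
First-order decay: C = 20.51·exp(−k·t) = 20.51·0.8400 = 17.23 mg/L.
Second outfall: C = (193100·17.23 + 16400·350.0)/209500 = 43.28 mg/L.

43.3 mg/L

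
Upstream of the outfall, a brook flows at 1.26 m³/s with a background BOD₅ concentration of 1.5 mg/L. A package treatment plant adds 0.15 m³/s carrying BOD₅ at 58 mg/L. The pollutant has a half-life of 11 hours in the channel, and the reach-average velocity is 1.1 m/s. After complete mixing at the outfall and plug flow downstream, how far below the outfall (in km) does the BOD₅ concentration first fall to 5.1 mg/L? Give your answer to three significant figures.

After mixing, C = (1.260·1.500 + 0.1500·58.00) / 1.410 = 10.59/1.410 = 7.511 mg/L.
Half-life 11 h → k = ln 2 / 11 = 0.06301 h⁻¹ = 1.512 d⁻¹.
Set 7.511·exp(−k·t) = 5.1 → t = ln(7.511/5.1)/k = 22110 s = 6.143 h.
Distance = v·t = 1.1·22110 = 24330 m = 24.33 km.

24.3 km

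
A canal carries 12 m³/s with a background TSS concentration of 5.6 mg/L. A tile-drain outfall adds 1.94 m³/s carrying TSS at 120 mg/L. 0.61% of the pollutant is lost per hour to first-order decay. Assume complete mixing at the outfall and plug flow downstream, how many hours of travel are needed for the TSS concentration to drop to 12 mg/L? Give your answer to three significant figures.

95.5 h

Conservation of mass: C = (12.00·5.600 + 1.940·120.0) / 13.94 = 300.0/13.94 = 21.52 mg/L.
0.61%/h lost → k = −ln(1 − 0.0061) = 0.006119 h⁻¹.
21.52·exp(−k·t) = 12 → t = ln(21.52/12)/k = 343700 s = 95.46 h.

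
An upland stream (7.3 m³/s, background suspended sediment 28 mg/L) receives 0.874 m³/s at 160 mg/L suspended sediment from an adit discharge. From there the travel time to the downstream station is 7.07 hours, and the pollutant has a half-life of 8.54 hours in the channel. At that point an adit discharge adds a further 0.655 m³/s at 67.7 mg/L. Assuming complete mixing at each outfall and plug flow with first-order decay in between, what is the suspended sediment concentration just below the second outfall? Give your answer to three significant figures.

27.0 mg/L

Flow-weighted average: C = (7.300·28.00 + 0.8740·160.0) / 8.174 = 344.2/8.174 = 42.11 mg/L; combined flow 8.174 m³/s.
Half-life 8.54 h → k = ln 2 / 8.54 = 0.08116 h⁻¹ = 1.948 d⁻¹.
Decay over the reach: 42.11·exp(−kt) = 42.11·0.5634 = 23.73 mg/L.
At the second outfall, C = (8.174·23.73 + 0.6550·67.70) / (8.174 + 0.6550) = 26.99 mg/L.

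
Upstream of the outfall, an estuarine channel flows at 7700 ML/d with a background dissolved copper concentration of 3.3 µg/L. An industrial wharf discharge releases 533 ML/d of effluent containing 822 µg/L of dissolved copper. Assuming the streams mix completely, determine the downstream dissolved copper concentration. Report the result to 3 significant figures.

Conservation of mass: C = (7700·3.300 + 533.0·822.0) / 8233 = 463500/8233 = 56.30 µg/L.

56.3 µg/L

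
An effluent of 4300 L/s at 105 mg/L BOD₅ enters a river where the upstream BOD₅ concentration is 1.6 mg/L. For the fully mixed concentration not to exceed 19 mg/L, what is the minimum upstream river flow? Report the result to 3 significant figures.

21300 L/s

Set C_mix = 19: (Q·1.600 + 4300·105.0) / (Q + 4300) = 19
→ Q = 4300·(105.0 − 19)/(19 − 1.600) = 21250 L/s.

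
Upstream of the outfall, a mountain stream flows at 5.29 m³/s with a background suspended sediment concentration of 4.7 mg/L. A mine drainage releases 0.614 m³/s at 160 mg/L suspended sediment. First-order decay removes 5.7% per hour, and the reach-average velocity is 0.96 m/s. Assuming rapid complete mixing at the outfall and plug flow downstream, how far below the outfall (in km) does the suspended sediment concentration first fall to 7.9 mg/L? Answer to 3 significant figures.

57.2 km

Mixed concentration C = ΣQC/ΣQ = (5.290·4.700 + 0.6140·160.0) / 5.904 = 123.1/5.904 = 20.85 mg/L.
5.7%/h lost → k = −ln(1 − 0.057) = 0.05869 h⁻¹.
Set 20.85·exp(−k·t) = 7.9 → t = ln(20.85/7.9)/k = 59530 s = 16.54 h.
Distance = v·t = 0.96·59530 = 57150 m = 57.15 km.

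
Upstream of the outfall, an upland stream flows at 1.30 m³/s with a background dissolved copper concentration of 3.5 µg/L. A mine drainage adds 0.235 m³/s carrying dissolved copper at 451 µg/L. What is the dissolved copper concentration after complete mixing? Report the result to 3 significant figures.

72.0 µg/L

Flow-weighted average: C = (1.300·3.500 + 0.2350·451.0) / 1.535 = 110.5/1.535 = 72.01 µg/L.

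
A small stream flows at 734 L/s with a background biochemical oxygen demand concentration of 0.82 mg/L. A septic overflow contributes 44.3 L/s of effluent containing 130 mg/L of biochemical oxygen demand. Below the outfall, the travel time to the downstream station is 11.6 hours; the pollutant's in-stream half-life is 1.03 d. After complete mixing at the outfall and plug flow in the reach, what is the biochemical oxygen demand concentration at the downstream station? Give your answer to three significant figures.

5.90 mg/L

Conservation of mass: C = (734.0·0.8200 + 44.30·130.0) / 778.3 = 6361/778.3 = 8.173 mg/L.
Half-life 1.03 d → k = ln 2 / 1.03 = 0.6730 d⁻¹.
Applying C = C₀e^(−kt): 8.173 × 0.7223 = 5.904 mg/L.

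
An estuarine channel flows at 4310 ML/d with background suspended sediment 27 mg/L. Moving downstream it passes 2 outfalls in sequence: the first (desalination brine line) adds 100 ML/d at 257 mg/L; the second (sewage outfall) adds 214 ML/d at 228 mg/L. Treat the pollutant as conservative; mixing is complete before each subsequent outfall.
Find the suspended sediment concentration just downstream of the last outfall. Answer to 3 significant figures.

After outfall 1: Q = 4310 + 100.0 = 4410 ML/d; C = (4310·27.00 + 100.0·257.0)/4410 = 32.22 mg/L.
After outfall 2: Q = 4410 + 214.0 = 4624 ML/d; C = (4410·32.22 + 214.0·228.0)/4624 = 41.28 mg/L.

41.3 mg/L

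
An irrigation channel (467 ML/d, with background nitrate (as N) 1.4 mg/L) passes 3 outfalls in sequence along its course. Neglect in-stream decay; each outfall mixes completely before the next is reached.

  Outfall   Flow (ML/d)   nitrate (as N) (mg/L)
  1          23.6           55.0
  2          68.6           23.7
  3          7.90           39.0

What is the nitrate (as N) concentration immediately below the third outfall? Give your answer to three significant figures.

After outfall 1: Q = 467.0 + 23.60 = 490.6 ML/d; C = (467.0·1.400 + 23.60·55.00)/490.6 = 3.978 mg/L.
After outfall 2: Q = 490.6 + 68.60 = 559.2 ML/d; C = (490.6·3.978 + 68.60·23.70)/559.2 = 6.398 mg/L.
After outfall 3: Q = 559.2 + 7.900 = 567.1 ML/d; C = (559.2·6.398 + 7.900·39.00)/567.1 = 6.852 mg/L.

6.85 mg/L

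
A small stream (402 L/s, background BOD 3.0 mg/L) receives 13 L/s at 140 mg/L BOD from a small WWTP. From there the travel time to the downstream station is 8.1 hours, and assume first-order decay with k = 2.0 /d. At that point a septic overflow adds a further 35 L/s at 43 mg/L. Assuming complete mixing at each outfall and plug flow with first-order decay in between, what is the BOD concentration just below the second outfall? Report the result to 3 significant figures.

Flow-weighted average: C = (402.0·3.000 + 13.00·140.0) / 415.0 = 3026/415.0 = 7.292 mg/L; combined flow 415.0 L/s.
Decay over the reach: 7.292·exp(−kt) = 7.292·0.5092 = 3.713 mg/L.
Second outfall: C = (415.0·3.713 + 35.00·43.00)/450.0 = 6.768 mg/L.

6.77 mg/L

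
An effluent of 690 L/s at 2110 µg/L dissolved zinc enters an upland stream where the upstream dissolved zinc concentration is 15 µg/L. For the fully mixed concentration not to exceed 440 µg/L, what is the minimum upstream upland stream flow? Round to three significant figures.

2710 L/s

Set C_mix = 440: (Q·15.00 + 690.0·2110) / (Q + 690.0) = 440
→ Q = 690.0·(2110 − 440)/(440 − 15.00) = 2711 L/s.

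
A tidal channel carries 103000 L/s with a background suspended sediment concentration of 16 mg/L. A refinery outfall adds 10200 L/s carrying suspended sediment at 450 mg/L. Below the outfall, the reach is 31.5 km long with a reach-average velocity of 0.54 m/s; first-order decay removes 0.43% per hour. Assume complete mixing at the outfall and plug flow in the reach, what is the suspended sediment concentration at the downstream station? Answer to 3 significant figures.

Conservation of mass: C = (103000·16.00 + 10200·450.0) / 113200 = 6238000/113200 = 55.11 mg/L.
Travel time t = 31.5·1000 / 0.54 = 58330 s = 16.20 h.
0.43%/h lost → k = −ln(1 − 0.0043) = 0.004309 h⁻¹.
Applying C = C₀e^(−kt): 55.11 × 0.9326 = 51.39 mg/L.

51.4 mg/L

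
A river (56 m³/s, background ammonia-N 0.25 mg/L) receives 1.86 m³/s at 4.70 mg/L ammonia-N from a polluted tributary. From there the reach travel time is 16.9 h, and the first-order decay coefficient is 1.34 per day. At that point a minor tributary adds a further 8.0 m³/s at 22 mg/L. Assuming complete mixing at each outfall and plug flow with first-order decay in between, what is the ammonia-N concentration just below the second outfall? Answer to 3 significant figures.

2.81 mg/L

After mixing, C = (56.00·0.2500 + 1.860·4.700) / 57.86 = 22.74/57.86 = 0.3931 mg/L; combined flow 57.86 m³/s.
After decay, C = 0.3931 × e^(−kt) = 0.3931 × 0.3892 = 0.1530 mg/L.
At the second outfall, C = (57.86·0.1530 + 8.000·22.00) / (57.86 + 8.000) = 2.807 mg/L.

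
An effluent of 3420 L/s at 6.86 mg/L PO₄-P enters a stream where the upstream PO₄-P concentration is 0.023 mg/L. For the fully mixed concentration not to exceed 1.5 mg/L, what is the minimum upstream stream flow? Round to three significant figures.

12400 L/s

Set C_mix = 1.5: (Q·0.02300 + 3420·6.860) / (Q + 3420) = 1.5
→ Q = 3420·(6.860 − 1.5)/(1.5 − 0.02300) = 12410 L/s.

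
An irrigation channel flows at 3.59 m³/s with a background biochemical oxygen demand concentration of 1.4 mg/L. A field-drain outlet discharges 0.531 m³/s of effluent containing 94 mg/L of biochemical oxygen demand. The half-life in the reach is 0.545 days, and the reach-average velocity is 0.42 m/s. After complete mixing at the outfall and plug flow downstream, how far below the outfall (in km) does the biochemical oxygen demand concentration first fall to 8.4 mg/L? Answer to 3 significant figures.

13.2 km

Mass balance: C = (3.590·1.400 + 0.5310·94.00) / 4.121 = 54.94/4.121 = 13.33 mg/L.
Half-life 0.545 d → k = ln 2 / 0.545 = 1.272 d⁻¹.
Set 13.33·exp(−k·t) = 8.4 → t = ln(13.33/8.4)/k = 31380 s = 8.717 h.
Distance = v·t = 0.42·31380 = 13180 m = 13.18 km.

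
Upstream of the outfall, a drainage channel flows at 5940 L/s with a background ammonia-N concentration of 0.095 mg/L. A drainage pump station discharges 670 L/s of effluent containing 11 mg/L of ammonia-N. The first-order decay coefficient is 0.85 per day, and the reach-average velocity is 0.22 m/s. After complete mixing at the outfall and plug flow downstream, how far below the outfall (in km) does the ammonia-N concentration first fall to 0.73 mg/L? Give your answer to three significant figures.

After mixing, C = (5940·0.09500 + 670.0·11.00) / 6610 = 7934/6610 = 1.200 mg/L.
Set 1.200·exp(−k·t) = 0.73 → t = ln(1.200/0.73)/k = 50550 s = 14.04 h.
Distance = v·t = 0.22·50550 = 11120 m = 11.12 km.

11.1 km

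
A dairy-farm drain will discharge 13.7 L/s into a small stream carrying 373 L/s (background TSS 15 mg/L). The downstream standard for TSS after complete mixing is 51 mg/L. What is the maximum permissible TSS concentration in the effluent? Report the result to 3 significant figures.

1030 mg/L

At the limit, (Qr·Cr + Qe·Cₑ)/(Qr + Qe) = 51:
Cₑ = (386.7·51 − 373.0·15.00) / 13.70 = 1031 mg/L.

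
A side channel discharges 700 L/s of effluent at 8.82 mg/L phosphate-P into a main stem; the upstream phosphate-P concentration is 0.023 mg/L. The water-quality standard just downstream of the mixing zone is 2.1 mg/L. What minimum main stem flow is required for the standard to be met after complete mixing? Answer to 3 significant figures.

Set C_mix = 2.1: (Q·0.02300 + 700.0·8.820) / (Q + 700.0) = 2.1
→ Q = 700.0·(8.820 − 2.1)/(2.1 − 0.02300) = 2265 L/s.

2260 L/s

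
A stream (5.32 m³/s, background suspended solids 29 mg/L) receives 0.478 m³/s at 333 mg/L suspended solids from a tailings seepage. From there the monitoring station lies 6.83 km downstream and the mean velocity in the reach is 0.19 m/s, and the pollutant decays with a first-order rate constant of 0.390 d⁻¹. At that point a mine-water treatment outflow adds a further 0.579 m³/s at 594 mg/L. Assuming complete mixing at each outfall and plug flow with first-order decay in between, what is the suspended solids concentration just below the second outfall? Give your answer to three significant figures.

Flow-weighted average: C = (5.320·29.00 + 0.4780·333.0) / 5.798 = 313.5/5.798 = 54.06 mg/L; combined flow 5.798 m³/s.
Travel time t = 6.83·1000 / 0.19 = 35950 s = 9.985 h.
Decay over the reach: 54.06·exp(−kt) = 54.06·0.8502 = 45.96 mg/L.
At the second outfall, C = (5.798·45.96 + 0.5790·594.0) / (5.798 + 0.5790) = 95.72 mg/L.

95.7 mg/L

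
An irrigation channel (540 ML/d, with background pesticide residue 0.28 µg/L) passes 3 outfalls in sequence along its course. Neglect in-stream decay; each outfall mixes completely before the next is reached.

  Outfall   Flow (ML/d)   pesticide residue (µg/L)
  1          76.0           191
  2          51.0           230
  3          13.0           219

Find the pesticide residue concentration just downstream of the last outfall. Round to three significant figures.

43.0 µg/L

Below outfall 1: Q → 616.0 ML/d, C = (540.0·0.2800 + 76.00·191.0)/616.0 = 23.81 µg/L.
Below outfall 2: Q → 667.0 ML/d, C = (616.0·23.81 + 51.00·230.0)/667.0 = 39.58 µg/L.
Below outfall 3: Q → 680.0 ML/d, C = (667.0·39.58 + 13.00·219.0)/680.0 = 43.01 µg/L.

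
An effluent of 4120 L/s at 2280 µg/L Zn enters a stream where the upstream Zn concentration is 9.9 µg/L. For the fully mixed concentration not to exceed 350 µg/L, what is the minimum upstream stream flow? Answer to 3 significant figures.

23400 L/s

Set C_mix = 350: (Q·9.900 + 4120·2280) / (Q + 4120) = 350
→ Q = 4120·(2280 − 350)/(350 − 9.900) = 23380 L/s.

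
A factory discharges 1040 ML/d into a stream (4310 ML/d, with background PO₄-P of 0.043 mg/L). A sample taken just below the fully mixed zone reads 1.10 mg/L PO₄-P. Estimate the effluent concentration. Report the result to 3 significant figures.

Mass balance: 4310·0.04300 + 1040·Cₑ = 5350·1.100
→ Cₑ = (5350·1.100 − 4310·0.04300) / 1040 = 5.480 mg/L.

5.48 mg/L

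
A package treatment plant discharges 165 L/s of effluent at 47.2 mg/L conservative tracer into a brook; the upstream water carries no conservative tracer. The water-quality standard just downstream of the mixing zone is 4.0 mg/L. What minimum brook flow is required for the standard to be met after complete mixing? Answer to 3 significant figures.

Set C_mix = 4.0: (Q·0 + 165.0·47.20) / (Q + 165.0) = 4.0
→ Q = 165.0·(47.20 − 4.0)/(4.0 − 0) = 1782 L/s.

1780 L/s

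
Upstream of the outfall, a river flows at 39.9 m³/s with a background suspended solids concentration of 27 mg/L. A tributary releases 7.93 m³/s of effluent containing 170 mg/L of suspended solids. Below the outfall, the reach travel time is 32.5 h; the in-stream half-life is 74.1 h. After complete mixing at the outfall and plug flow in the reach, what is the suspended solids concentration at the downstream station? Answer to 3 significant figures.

37.4 mg/L

Mixed concentration C = ΣQC/ΣQ = (39.90·27.00 + 7.930·170.0) / 47.83 = 2425/47.83 = 50.71 mg/L.
Half-life 74.1 h → k = ln 2 / 74.1 = 0.009354 h⁻¹ = 0.2245 d⁻¹.
After decay, C = 50.71 × e^(−kt) = 50.71 × 0.7379 = 37.42 mg/L.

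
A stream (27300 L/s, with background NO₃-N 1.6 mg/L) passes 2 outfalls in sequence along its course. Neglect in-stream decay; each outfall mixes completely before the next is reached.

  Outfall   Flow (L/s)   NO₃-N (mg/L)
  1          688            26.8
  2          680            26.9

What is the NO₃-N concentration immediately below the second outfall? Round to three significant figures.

After outfall 1: Q = 27300 + 688.0 = 27990 L/s; C = (27300·1.600 + 688.0·26.80)/27990 = 2.219 mg/L.
After outfall 2: Q = 27990 + 680.0 = 28670 L/s; C = (27990·2.219 + 680.0·26.90)/28670 = 2.805 mg/L.

2.80 mg/L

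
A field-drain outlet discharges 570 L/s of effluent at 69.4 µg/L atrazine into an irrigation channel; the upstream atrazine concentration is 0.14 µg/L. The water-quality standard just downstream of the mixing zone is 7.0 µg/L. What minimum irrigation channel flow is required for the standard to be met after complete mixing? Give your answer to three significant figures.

Set C_mix = 7.0: (Q·0.1400 + 570.0·69.40) / (Q + 570.0) = 7.0
→ Q = 570.0·(69.40 − 7.0)/(7.0 − 0.1400) = 5185 L/s.

5180 L/s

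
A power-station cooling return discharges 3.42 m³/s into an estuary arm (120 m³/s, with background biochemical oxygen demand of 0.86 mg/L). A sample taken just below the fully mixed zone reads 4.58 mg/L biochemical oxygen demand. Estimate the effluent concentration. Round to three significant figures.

Mass balance: 120.0·0.8600 + 3.420·Cₑ = 123.4·4.580
→ Cₑ = (123.4·4.580 − 120.0·0.8600) / 3.420 = 135.1 mg/L.

135 mg/L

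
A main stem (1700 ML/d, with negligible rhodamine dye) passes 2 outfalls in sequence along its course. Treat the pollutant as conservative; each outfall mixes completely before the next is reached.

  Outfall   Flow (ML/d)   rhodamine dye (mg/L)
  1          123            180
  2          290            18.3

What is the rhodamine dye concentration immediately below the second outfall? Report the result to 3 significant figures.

13.0 mg/L

Below outfall 1: Q → 1823 ML/d, C = (1700·0 + 123.0·180.0)/1823 = 12.14 mg/L.
Below outfall 2: Q → 2113 ML/d, C = (1823·12.14 + 290.0·18.30)/2113 = 12.99 mg/L.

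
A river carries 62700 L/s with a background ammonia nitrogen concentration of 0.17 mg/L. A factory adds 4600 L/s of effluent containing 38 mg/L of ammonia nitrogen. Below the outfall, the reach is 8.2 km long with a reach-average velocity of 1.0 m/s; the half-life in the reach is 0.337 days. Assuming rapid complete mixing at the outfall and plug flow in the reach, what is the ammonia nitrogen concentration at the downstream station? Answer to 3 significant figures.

2.27 mg/L

Conservation of mass: C = (62700·0.1700 + 4600·38.00) / 67300 = 185500/67300 = 2.756 mg/L.
Travel time t = 8.2·1000 / 1.0 = 8200 s = 2.278 h.
Half-life 0.337 d → k = ln 2 / 0.337 = 2.057 d⁻¹.
Applying C = C₀e^(−kt): 2.756 × 0.8227 = 2.267 mg/L.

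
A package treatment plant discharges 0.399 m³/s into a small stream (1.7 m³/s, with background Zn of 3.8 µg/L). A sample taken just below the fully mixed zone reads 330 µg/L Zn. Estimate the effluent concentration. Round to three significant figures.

Mass balance: 1.700·3.800 + 0.3990·Cₑ = 2.099·330.0
→ Cₑ = (2.099·330.0 − 1.700·3.800) / 0.3990 = 1720 µg/L.

1720 µg/L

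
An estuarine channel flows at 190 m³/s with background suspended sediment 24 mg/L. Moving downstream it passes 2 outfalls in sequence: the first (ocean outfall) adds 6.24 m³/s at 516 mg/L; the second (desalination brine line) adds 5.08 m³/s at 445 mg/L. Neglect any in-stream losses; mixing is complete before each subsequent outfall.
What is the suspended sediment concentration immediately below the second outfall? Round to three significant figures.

49.9 mg/L

Outfall 1: combined Q = 196.2 m³/s; C = (190.0·24.00 + 6.240·516.0)/196.2 = 39.64 mg/L.
Outfall 2: combined Q = 201.3 m³/s; C = (196.2·39.64 + 5.080·445.0)/201.3 = 49.87 mg/L.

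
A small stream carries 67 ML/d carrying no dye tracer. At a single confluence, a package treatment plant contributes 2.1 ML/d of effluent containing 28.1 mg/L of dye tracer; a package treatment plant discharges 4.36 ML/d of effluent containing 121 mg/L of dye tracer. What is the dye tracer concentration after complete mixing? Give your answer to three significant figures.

Conservation of mass: C = (67.00·0 + 2.100·28.10 + 4.360·121.0) / 73.46 = 586.6/73.46 = 7.985 mg/L.

7.98 mg/L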